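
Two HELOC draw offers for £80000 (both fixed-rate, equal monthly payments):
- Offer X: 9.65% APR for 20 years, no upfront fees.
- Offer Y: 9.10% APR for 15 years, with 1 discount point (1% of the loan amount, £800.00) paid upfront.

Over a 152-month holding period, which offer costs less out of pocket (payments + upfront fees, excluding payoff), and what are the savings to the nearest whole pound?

Offer X by £10,318

Offer X: at 9.65% the monthly rate is 0.0080417, so the payment is 80,000 × 0.0080417 / (1 − 1.0080417^−240) = £753.56.
Offer Y: monthly rate = 9.1%/12 = 0.0075833; payment = 80,000 × 0.0075833 / (1 − (1+0.0075833)^−180) = £816.18.
Over 152 months: Offer X costs 152 × £753.56 = £114,541.12; Offer Y costs 152 × £816.18 + £800.00 = £124,859.36.
Offer X is cheaper by £124,859.36 − £114,541.12 = £10,318.24.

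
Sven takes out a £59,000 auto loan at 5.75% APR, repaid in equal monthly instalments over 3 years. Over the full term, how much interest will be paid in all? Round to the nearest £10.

At 5.75% the monthly rate is 0.0047917, so the payment is 59,000 × 0.0047917 / (1 − 1.0047917^−36) = £1,788.22.
Total paid = 36 × £1,788.22 = £64,375.92; interest = £64,375.92 − £59,000 = £5,375.92.

£5,380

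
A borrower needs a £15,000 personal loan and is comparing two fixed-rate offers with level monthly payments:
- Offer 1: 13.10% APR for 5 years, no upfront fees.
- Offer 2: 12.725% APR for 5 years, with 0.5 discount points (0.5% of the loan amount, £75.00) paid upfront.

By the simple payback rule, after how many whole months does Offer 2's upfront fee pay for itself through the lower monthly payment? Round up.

Offer 1: at 13.10% the monthly rate is 0.0109167, so the payment is 15,000 × 0.0109167 / (1 − 1.0109167^−60) = £342.06.
Offer 2: at 12.725% the monthly rate is 0.0106042, so the payment is 15,000 × 0.0106042 / (1 − 1.0106042^−60) = £339.19.
Monthly savings = £342.06 − £339.19 = £2.87.
Break-even = £75.00 / £2.87 = 26.13 → 27 months.

27 months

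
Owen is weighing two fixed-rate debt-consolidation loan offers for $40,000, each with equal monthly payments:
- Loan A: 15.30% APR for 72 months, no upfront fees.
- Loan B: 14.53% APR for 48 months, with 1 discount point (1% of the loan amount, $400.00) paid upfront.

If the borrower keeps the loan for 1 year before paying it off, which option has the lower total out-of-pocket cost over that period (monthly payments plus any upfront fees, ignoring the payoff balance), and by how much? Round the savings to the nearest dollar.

Loan A: monthly rate = 15.3%/12 = 0.0127500; payment = 40,000 × 0.0127500 / (1 − (1+0.0127500)^−72) = $852.33.
Loan B: at 14.53% the monthly rate is 0.0121083, so the payment is 40,000 × 0.0121083 / (1 − 1.0121083^−48) = $1,103.72.
Over 12 months: Loan A costs 12 × $852.33 = $10,227.96; Loan B costs 12 × $1,103.72 + $400.00 = $13,644.64.
Loan A is cheaper by $13,644.64 − $10,227.96 = $3,416.68.

Loan A by $3,417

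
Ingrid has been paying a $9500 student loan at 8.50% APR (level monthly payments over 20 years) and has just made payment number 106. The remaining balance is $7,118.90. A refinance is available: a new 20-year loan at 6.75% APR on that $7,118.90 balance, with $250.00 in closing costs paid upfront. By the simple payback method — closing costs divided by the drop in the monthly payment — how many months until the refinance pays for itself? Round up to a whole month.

9 months

Current payment = 9,500 × 8.5%/12 / (1 − (1+0.0070833)^−240) = $82.44.
Refinanced payment = 7,118.90 × 0.0056250 / (1 − (1+0.0056250)^−240) = $54.13.
Monthly savings = $82.44 − $54.13 = $28.31.
Break-even = $250.00 / $28.31 = 8.83 → 9 months.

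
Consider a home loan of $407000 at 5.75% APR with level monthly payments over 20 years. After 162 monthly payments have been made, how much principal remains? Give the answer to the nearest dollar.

$185,604

With monthly rate i = 5.75%/12 = 0.0047917, the balance after k of n payments is P · [(1+i)^n − (1+i)^k] / [(1+i)^n − 1].
(1+0.0047917)^240 = 3.14953103 and (1+0.0047917)^162 = 2.16928182, so the balance is 407,000 × (3.14953103 − 2.16928182) / (3.14953103 − 1) = $185,603.94.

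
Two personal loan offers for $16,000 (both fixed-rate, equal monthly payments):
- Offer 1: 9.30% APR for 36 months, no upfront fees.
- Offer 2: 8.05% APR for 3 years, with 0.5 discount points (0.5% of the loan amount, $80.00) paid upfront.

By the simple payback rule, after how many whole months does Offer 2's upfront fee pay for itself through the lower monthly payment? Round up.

Offer 1: at 9.30% the monthly rate is 0.0077500, so the payment is 16,000 × 0.0077500 / (1 − 1.0077500^−36) = $511.03.
Offer 2: at 8.05% the monthly rate is 0.0067083, so the payment is 16,000 × 0.0067083 / (1 − 1.0067083^−36) = $501.75.
Monthly savings = $511.03 − $501.75 = $9.28.
Break-even = $80.00 / $9.28 = 8.62 → 9 months.

9 months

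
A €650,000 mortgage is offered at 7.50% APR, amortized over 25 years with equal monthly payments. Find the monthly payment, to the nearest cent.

At 7.50% the monthly rate is 0.0062500, so the payment is 650,000 × 0.0062500 / (1 − 1.0062500^−300) = €4,803.44.

€4,803.44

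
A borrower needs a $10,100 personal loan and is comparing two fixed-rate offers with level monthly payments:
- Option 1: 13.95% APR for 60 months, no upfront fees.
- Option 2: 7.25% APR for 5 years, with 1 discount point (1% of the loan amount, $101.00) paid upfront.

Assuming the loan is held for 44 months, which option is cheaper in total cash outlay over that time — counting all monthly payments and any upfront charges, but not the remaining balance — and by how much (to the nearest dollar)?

Option 2 by $1,376

Option 1: monthly rate = 13.95%/12 = 0.0116250; payment = 10,100 × 0.0116250 / (1 − (1+0.0116250)^−60) = $234.75.
Option 2: monthly rate = 7.25%/12 = 0.0060417; payment = 10,100 × 0.0060417 / (1 − (1+0.0060417)^−60) = $201.19.
Over 44 months: Option 1 costs 44 × $234.75 = $10,329.00; Option 2 costs 44 × $201.19 + $101.00 = $8,953.36.
Option 2 is cheaper by $10,329.00 − $8,953.36 = $1,375.64.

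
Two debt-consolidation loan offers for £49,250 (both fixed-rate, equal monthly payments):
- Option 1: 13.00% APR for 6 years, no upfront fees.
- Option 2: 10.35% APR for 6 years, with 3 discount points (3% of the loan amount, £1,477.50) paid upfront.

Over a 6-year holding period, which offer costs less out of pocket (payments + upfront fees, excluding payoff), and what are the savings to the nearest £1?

Option 2 by £3,385

Option 1: monthly rate = 13%/12 = 0.0108333; payment = 49,250 × 0.0108333 / (1 − (1+0.0108333)^−72) = £988.65.
Option 2: at 10.35% the monthly rate is 0.0086250, so the payment is 49,250 × 0.0086250 / (1 − 1.0086250^−72) = £921.11.
Over 72 months: Option 1 costs 72 × £988.65 = £71,182.80; Option 2 costs 72 × £921.11 + £1,477.50 = £67,797.42.
Option 2 is cheaper by £71,182.80 − £67,797.42 = £3,385.38.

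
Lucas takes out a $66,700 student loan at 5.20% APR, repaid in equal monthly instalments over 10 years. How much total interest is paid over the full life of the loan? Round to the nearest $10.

At 5.20% the monthly rate is 0.0043333, so the payment is 66,700 × 0.0043333 / (1 − 1.0043333^−120) = $714.00.
Total paid = 120 × $714.00 = $85,680.00; interest = $85,680.00 − $66,700 = $18,980.00.

$18,980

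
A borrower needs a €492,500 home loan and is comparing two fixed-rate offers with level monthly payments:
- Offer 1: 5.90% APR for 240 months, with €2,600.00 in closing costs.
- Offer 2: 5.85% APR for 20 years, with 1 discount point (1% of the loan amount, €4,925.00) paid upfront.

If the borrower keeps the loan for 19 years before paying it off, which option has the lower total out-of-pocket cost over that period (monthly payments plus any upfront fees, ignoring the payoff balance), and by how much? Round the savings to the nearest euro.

Offer 1: monthly rate = 5.9%/12 = 0.0049167; payment = 492,500 × 0.0049167 / (1 − (1+0.0049167)^−240) = €3,500.07.
Offer 2: monthly rate = 5.85%/12 = 0.0048750; payment = 492,500 × 0.0048750 / (1 − (1+0.0048750)^−240) = €3,485.94.
Over 228 months: Offer 1 costs 228 × €3,500.07 + €2,600.00 = €800,615.96; Offer 2 costs 228 × €3,485.94 + €4,925.00 = €799,719.32.
Offer 2 is cheaper by €800,615.96 − €799,719.32 = €896.64.

Offer 2 by €897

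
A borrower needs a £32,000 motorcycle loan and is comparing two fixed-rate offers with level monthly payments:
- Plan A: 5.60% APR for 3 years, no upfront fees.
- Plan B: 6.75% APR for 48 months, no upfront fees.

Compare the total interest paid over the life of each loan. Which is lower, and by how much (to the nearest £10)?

Plan A by £1,770

Plan A: at 5.60% the monthly rate is 0.0046667, so the payment is 32,000 × 0.0046667 / (1 − 1.0046667^−36) = £967.71.
Total interest on Plan A = 36 × £967.71 − £32,000 = £2,837.56.
Plan B: monthly rate = 6.75%/12 = 0.0056250; payment = 32,000 × 0.0056250 / (1 − (1+0.0056250)^−48) = £762.57.
Total interest on Plan B = 48 × £762.57 − £32,000 = £4,603.36.
Plan A is lower by £1,765.80.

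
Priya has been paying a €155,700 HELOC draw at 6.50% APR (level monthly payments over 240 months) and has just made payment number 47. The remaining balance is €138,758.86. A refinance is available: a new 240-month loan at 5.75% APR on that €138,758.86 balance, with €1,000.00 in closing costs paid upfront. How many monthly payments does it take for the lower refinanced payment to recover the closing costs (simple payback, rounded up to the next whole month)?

Current payment = 155,700 × 6.5%/12 / (1 − (1+0.0054167)^−240) = €1,160.86.
Refinanced payment = 138,758.86 × 0.0047917 / (1 − (1+0.0047917)^−240) = €974.20.
Monthly savings = €1,160.86 − €974.20 = €186.66.
Break-even = €1,000.00 / €186.66 = 5.36 → 6 months.

6 months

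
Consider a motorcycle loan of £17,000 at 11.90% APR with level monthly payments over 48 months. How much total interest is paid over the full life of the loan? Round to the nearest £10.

Monthly rate = 11.9%/12 = 0.0099167; payment = 17,000 × 0.0099167 / (1 − (1+0.0099167)^−48) = £446.84.
Total paid = 48 × £446.84 = £21,448.32; interest = £21,448.32 − £17,000 = £4,448.32.

£4,450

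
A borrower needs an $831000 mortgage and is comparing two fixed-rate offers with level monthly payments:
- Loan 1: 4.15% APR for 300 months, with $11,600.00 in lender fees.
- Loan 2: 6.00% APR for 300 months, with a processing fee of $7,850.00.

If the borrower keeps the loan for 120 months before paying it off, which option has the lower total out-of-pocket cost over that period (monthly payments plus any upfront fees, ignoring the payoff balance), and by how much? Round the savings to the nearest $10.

Loan 1 by $104,090

Loan 1: monthly rate = 4.15%/12 = 0.0034583; payment = 831,000 × 0.0034583 / (1 − (1+0.0034583)^−300) = $4,455.44.
Loan 2: at 6.00% the monthly rate is 0.0050000, so the payment is 831,000 × 0.0050000 / (1 − 1.0050000^−300) = $5,354.14.
Over 120 months: Loan 1 costs 120 × $4,455.44 + $11,600.00 = $546,252.80; Loan 2 costs 120 × $5,354.14 + $7,850.00 = $650,346.80.
Loan 1 is cheaper by $650,346.80 − $546,252.80 = $104,094.00.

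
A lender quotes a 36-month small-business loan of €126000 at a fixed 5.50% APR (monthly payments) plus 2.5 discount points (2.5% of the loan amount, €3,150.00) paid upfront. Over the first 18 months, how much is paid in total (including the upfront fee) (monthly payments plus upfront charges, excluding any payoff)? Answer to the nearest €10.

€71,630

Monthly rate = 5.5%/12 = 0.0045833; payment = 126,000 × 0.0045833 / (1 − (1+0.0045833)^−36) = €3,804.68.
Total outlay = 18 × €3,804.68 + €3,150.00 = €71,634.24.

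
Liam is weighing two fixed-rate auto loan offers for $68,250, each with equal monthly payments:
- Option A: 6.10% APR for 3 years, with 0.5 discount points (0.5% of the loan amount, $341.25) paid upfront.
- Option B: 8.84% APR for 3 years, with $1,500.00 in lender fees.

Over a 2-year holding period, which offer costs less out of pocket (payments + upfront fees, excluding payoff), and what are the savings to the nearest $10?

Option A: at 6.10% the monthly rate is 0.0050833, so the payment is 68,250 × 0.0050833 / (1 − 1.0050833^−36) = $2,079.39.
Option B: monthly rate = 8.84%/12 = 0.0073667; payment = 68,250 × 0.0073667 / (1 − (1+0.0073667)^−36) = $2,165.25.
Over 24 months: Option A costs 24 × $2,079.39 + $341.25 = $50,246.61; Option B costs 24 × $2,165.25 + $1,500.00 = $53,466.00.
Option A is cheaper by $53,466.00 − $50,246.61 = $3,219.39.

Option A by $3,220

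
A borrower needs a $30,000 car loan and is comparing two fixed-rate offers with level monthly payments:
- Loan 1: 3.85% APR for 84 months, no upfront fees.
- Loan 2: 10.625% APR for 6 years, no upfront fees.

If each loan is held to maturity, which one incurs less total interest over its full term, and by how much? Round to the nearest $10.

Loan 1: at 3.85% the monthly rate is 0.0032083, so the payment is 30,000 × 0.0032083 / (1 − 1.0032083^−84) = $408.00.
Total interest on Loan 1 = 84 × $408.00 − $30,000 = $4,272.00.
Loan 2: monthly rate = 10.625%/12 = 0.0088542; payment = 30,000 × 0.0088542 / (1 − (1+0.0088542)^−72) = $565.28.
Total interest on Loan 2 = 72 × $565.28 − $30,000 = $10,700.16.
Loan 1 is lower by $6,428.16.

Loan 1 by $6,430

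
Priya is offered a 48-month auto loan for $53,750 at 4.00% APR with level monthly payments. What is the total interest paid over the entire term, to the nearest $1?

$4,504

At 4.00% the monthly rate is 0.0033333, so the payment is 53,750 × 0.0033333 / (1 − 1.0033333^−48) = $1,213.62.
Total paid = 48 × $1,213.62 = $58,253.76; interest = $58,253.76 − $53,750 = $4,503.76.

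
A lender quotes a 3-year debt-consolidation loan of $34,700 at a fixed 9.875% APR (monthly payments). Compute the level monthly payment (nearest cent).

Monthly rate = 9.875%/12 = 0.0082292; payment = 34,700 × 0.0082292 / (1 − (1+0.0082292)^−36) = $1,117.64.

$1,117.64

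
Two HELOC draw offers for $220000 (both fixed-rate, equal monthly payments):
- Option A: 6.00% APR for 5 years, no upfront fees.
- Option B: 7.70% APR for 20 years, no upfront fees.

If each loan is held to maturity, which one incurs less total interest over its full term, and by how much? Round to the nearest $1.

Option A: at 6.00% the monthly rate is 0.0050000, so the payment is 220,000 × 0.0050000 / (1 − 1.0050000^−60) = $4,253.22.
Total interest on Option A = 60 × $4,253.22 − $220,000 = $35,193.20.
Option B: monthly rate = 7.7%/12 = 0.0064167; payment = 220,000 × 0.0064167 / (1 − (1+0.0064167)^−240) = $1,799.31.
Total interest on Option B = 240 × $1,799.31 − $220,000 = $211,834.40.
Option A is lower by $176,641.20.

Option A by $176,641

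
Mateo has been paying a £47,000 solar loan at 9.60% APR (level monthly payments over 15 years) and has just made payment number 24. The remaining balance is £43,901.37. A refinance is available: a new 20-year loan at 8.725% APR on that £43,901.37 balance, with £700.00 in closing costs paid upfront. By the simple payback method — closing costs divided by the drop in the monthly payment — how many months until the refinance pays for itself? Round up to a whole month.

Current payment = 47,000 × 9.6%/12 / (1 − (1+0.0080000)^−180) = £493.63.
Refinanced payment = 43,901.37 × 0.0072708 / (1 − (1+0.0072708)^−240) = £387.26.
Monthly savings = £493.63 − £387.26 = £106.37.
Break-even = £700.00 / £106.37 = 6.58 → 7 months.

7 months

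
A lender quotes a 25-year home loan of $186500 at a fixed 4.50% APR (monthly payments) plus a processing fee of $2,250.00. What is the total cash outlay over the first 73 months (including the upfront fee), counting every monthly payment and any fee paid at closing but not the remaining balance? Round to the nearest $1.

$77,924

At 4.50% the monthly rate is 0.0037500, so the payment is 186,500 × 0.0037500 / (1 − 1.0037500^−300) = $1,036.63.
Total outlay = 73 × $1,036.63 + $2,250.00 = $77,923.99.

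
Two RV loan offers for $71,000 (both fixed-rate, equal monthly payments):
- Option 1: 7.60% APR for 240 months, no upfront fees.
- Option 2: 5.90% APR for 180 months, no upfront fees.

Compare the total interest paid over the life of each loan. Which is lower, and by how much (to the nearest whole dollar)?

Option 2 by $31,161

Option 1: at 7.60% the monthly rate is 0.0063333, so the payment is 71,000 × 0.0063333 / (1 − 1.0063333^−240) = $576.32.
Total interest on Option 1 = 240 × $576.32 − $71,000 = $67,316.80.
Option 2: at 5.90% the monthly rate is 0.0049167, so the payment is 71,000 × 0.0049167 / (1 − 1.0049167^−180) = $595.31.
Total interest on Option 2 = 180 × $595.31 − $71,000 = $36,155.80.
Option 2 is lower by $31,161.00.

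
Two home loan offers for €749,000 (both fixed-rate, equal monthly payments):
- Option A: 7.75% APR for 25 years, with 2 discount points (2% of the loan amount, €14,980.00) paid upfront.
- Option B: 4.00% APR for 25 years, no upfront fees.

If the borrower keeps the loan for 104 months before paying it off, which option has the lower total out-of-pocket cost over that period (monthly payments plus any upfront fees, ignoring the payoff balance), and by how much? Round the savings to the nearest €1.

Option B by €192,187

Option A: at 7.75% the monthly rate is 0.0064583, so the payment is 749,000 × 0.0064583 / (1 − 1.0064583^−300) = €5,657.41.
Option B: at 4.00% the monthly rate is 0.0033333, so the payment is 749,000 × 0.0033333 / (1 − 1.0033333^−300) = €3,953.50.
Over 104 months: Option A costs 104 × €5,657.41 + €14,980.00 = €603,350.64; Option B costs 104 × €3,953.50 = €411,164.00.
Option B is cheaper by €603,350.64 − €411,164.00 = €192,186.64.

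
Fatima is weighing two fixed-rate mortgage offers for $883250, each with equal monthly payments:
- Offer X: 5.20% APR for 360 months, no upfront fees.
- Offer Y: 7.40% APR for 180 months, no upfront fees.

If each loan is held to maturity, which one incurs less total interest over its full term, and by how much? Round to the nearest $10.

Offer X: at 5.20% the monthly rate is 0.0043333, so the payment is 883,250 × 0.0043333 / (1 − 1.0043333^−360) = $4,850.02.
Total interest on Offer X = 360 × $4,850.02 − $883,250 = $862,757.20.
Offer Y: at 7.40% the monthly rate is 0.0061667, so the payment is 883,250 × 0.0061667 / (1 − 1.0061667^−180) = $8,137.73.
Total interest on Offer Y = 180 × $8,137.73 − $883,250 = $581,541.40.
Offer Y is lower by $281,215.80.

Offer Y by $281,220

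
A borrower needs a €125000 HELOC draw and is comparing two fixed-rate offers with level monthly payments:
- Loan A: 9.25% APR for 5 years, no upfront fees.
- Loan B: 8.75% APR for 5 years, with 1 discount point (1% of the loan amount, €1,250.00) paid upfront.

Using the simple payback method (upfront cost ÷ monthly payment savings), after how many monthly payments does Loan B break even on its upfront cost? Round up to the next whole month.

42 months

Loan A: at 9.25% the monthly rate is 0.0077083, so the payment is 125,000 × 0.0077083 / (1 − 1.0077083^−60) = €2,609.99.
Loan B: at 8.75% the monthly rate is 0.0072917, so the payment is 125,000 × 0.0072917 / (1 − 1.0072917^−60) = €2,579.65.
Monthly savings = €2,609.99 − €2,579.65 = €30.34.
Break-even = €1,250.00 / €30.34 = 41.20 → 42 months.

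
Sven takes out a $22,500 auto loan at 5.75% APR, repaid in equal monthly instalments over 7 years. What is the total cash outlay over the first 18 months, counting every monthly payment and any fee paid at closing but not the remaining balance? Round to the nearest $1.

Monthly rate = 5.75%/12 = 0.0047917; payment = 22,500 × 0.0047917 / (1 − (1+0.0047917)^−84) = $326.00.
Total outlay = 18 × $326.00 = $5,868.00.

$5,868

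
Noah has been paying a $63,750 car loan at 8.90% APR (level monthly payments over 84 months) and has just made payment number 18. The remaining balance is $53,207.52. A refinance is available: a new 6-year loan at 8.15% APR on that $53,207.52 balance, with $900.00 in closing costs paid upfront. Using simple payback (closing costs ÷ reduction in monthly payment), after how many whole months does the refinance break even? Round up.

Current payment = 63,750 × 8.9%/12 / (1 − (1+0.0074167)^−84) = $1,022.45.
Refinanced payment = 53,207.52 × 0.0067917 / (1 − (1+0.0067917)^−72) = $936.80.
Monthly savings = $1,022.45 − $936.80 = $85.65.
Break-even = $900.00 / $85.65 = 10.51 → 11 months.

11 months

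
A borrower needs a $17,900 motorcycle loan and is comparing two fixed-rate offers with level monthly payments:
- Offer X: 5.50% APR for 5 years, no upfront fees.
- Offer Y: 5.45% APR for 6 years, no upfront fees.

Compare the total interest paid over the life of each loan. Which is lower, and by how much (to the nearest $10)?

Offer X: at 5.50% the monthly rate is 0.0045833, so the payment is 17,900 × 0.0045833 / (1 − 1.0045833^−60) = $341.91.
Total interest on Offer X = 60 × $341.91 − $17,900 = $2,614.60.
Offer Y: at 5.45% the monthly rate is 0.0045417, so the payment is 17,900 × 0.0045417 / (1 − 1.0045417^−72) = $292.03.
Total interest on Offer Y = 72 × $292.03 − $17,900 = $3,126.16.
Offer X is lower by $511.56.

Offer X by $510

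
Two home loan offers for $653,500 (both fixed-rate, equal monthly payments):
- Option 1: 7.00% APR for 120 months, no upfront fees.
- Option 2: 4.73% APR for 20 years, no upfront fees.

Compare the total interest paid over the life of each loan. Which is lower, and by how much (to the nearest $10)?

Option 1: monthly rate = 7%/12 = 0.0058333; payment = 653,500 × 0.0058333 / (1 − (1+0.0058333)^−120) = $7,587.69.
Total interest on Option 1 = 120 × $7,587.69 − $653,500 = $257,022.80.
Option 2: monthly rate = 4.73%/12 = 0.0039417; payment = 653,500 × 0.0039417 / (1 − (1+0.0039417)^−240) = $4,215.94.
Total interest on Option 2 = 240 × $4,215.94 − $653,500 = $358,325.60.
Option 1 is lower by $101,302.80.

Option 1 by $101,300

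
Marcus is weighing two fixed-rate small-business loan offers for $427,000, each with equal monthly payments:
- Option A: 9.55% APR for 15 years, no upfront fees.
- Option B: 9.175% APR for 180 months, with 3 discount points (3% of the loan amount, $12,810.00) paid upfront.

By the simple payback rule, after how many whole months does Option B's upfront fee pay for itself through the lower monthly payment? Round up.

134 months

Option A: monthly rate = 9.55%/12 = 0.0079583; payment = 427,000 × 0.0079583 / (1 − (1+0.0079583)^−180) = $4,471.73.
Option B: monthly rate = 9.175%/12 = 0.0076458; payment = 427,000 × 0.0076458 / (1 − (1+0.0076458)^−180) = $4,375.48.
Monthly savings = $4,471.73 − $4,375.48 = $96.25.
Break-even = $12,810.00 / $96.25 = 133.09 → 134 months.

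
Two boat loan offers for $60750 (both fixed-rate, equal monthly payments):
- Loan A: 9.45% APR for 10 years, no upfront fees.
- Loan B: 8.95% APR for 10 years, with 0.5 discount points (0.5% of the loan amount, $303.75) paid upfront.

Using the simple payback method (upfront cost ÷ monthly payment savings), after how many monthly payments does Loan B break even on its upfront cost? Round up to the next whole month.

19 months

Loan A: monthly rate = 9.45%/12 = 0.0078750; payment = 60,750 × 0.0078750 / (1 − (1+0.0078750)^−120) = $784.43.
Loan B: monthly rate = 8.95%/12 = 0.0074583; payment = 60,750 × 0.0074583 / (1 − (1+0.0074583)^−120) = $767.91.
Monthly savings = $784.43 − $767.91 = $16.52.
Break-even = $303.75 / $16.52 = 18.39 → 19 months.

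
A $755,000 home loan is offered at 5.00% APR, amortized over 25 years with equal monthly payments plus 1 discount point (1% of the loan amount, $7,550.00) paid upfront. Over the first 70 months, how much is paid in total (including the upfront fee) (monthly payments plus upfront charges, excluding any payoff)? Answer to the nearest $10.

$316,510

At 5.00% the monthly rate is 0.0041667, so the payment is 755,000 × 0.0041667 / (1 − 1.0041667^−300) = $4,413.65.
Total outlay = 70 × $4,413.65 + $7,550.00 = $316,505.50.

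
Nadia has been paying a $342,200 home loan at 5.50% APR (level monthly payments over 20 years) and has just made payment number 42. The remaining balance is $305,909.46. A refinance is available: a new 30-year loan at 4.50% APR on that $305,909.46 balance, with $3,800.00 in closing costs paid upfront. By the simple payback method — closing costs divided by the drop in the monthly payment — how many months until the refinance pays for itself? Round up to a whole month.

5 months

Current payment = 342,200 × 5.5%/12 / (1 − (1+0.0045833)^−240) = $2,353.95.
Refinanced payment = 305,909.46 × 0.0037500 / (1 − (1+0.0037500)^−360) = $1,550.00.
Monthly savings = $2,353.95 − $1,550.00 = $803.95.
Break-even = $3,800.00 / $803.95 = 4.73 → 5 months.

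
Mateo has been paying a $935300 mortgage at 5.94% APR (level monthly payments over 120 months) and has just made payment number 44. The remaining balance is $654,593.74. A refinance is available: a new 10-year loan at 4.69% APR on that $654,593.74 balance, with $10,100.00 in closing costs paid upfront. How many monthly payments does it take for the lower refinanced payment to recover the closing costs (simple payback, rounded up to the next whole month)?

3 months

Current payment = 935,300 × 5.94%/12 / (1 − (1+0.0049500)^−120) = $10,355.59.
Refinanced payment = 654,593.74 × 0.0039083 / (1 − (1+0.0039083)^−120) = $6,844.22.
Monthly savings = $10,355.59 − $6,844.22 = $3,511.37.
Break-even = $10,100.00 / $3,511.37 = 2.88 → 3 months.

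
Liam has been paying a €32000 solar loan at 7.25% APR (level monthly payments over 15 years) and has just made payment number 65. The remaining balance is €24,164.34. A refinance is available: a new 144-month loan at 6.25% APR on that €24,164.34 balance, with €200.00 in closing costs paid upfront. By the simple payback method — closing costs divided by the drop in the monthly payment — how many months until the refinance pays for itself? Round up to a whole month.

4 months

Current payment = 32,000 × 7.25%/12 / (1 − (1+0.0060417)^−180) = €292.12.
Refinanced payment = 24,164.34 × 0.0052083 / (1 − (1+0.0052083)^−144) = €238.95.
Monthly savings = €292.12 − €238.95 = €53.17.
Break-even = €200.00 / €53.17 = 3.76 → 4 months.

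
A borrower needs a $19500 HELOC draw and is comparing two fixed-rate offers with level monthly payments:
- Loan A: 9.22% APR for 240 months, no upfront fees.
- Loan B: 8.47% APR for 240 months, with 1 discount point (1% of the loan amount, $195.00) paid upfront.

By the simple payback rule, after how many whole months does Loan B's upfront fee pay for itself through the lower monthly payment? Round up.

21 months

Loan A: monthly rate = 9.22%/12 = 0.0076833; payment = 19,500 × 0.0076833 / (1 − (1+0.0076833)^−240) = $178.22.
Loan B: monthly rate = 8.47%/12 = 0.0070583; payment = 19,500 × 0.0070583 / (1 − (1+0.0070583)^−240) = $168.86.
Monthly savings = $178.22 − $168.86 = $9.36.
Break-even = $195.00 / $9.36 = 20.83 → 21 months.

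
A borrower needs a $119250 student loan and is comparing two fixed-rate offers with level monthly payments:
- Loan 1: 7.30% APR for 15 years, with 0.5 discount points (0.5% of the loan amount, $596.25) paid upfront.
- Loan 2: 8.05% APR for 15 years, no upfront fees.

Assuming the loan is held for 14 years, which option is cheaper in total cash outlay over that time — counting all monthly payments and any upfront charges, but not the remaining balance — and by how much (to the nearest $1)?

Loan 1 by $7,990

Loan 1: at 7.30% the monthly rate is 0.0060833, so the payment is 119,250 × 0.0060833 / (1 − 1.0060833^−180) = $1,091.95.
Loan 2: monthly rate = 8.05%/12 = 0.0067083; payment = 119,250 × 0.0067083 / (1 − (1+0.0067083)^−180) = $1,143.06.
Over 168 months: Loan 1 costs 168 × $1,091.95 + $596.25 = $184,043.85; Loan 2 costs 168 × $1,143.06 = $192,034.08.
Loan 1 is cheaper by $192,034.08 − $184,043.85 = $7,990.23.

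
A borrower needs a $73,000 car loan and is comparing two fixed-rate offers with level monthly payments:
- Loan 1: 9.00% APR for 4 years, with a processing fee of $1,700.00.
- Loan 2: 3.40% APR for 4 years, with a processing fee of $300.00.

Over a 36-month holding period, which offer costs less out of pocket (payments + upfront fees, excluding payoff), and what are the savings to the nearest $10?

Loan 1: monthly rate = 9%/12 = 0.0075000; payment = 73,000 × 0.0075000 / (1 − (1+0.0075000)^−48) = $1,816.61.
Loan 2: monthly rate = 3.4%/12 = 0.0028333; payment = 73,000 × 0.0028333 / (1 − (1+0.0028333)^−48) = $1,628.74.
Over 36 months: Loan 1 costs 36 × $1,816.61 + $1,700.00 = $67,097.96; Loan 2 costs 36 × $1,628.74 + $300.00 = $58,934.64.
Loan 2 is cheaper by $67,097.96 − $58,934.64 = $8,163.32.

Loan 2 by $8,160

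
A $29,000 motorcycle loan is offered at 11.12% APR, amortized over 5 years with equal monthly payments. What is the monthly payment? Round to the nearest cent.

$632.27

Monthly rate = 11.12%/12 = 0.0092667; payment = 29,000 × 0.0092667 / (1 − (1+0.0092667)^−60) = $632.27.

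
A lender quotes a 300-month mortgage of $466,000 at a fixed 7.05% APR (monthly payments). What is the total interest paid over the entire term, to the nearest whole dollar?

$526,541

Monthly rate = 7.05%/12 = 0.0058750; payment = 466,000 × 0.0058750 / (1 − (1+0.0058750)^−300) = $3,308.47.
Total paid = 300 × $3,308.47 = $992,541.00; interest = $992,541.00 − $466,000 = $526,541.00.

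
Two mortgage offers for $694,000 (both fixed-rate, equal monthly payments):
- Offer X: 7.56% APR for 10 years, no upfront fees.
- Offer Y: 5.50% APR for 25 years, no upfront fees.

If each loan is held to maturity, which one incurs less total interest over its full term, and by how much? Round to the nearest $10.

Offer X: monthly rate = 7.56%/12 = 0.0063000; payment = 694,000 × 0.0063000 / (1 − (1+0.0063000)^−120) = $8,259.65.
Total interest on Offer X = 120 × $8,259.65 − $694,000 = $297,158.00.
Offer Y: monthly rate = 5.5%/12 = 0.0045833; payment = 694,000 × 0.0045833 / (1 − (1+0.0045833)^−300) = $4,261.77.
Total interest on Offer Y = 300 × $4,261.77 − $694,000 = $584,531.00.
Offer X is lower by $287,373.00.

Offer X by $287,370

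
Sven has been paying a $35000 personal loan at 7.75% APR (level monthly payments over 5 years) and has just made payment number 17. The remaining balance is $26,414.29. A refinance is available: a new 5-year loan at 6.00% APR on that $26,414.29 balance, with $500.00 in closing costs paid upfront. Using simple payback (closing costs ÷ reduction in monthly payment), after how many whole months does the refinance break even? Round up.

Current payment = 35,000 × 7.75%/12 / (1 − (1+0.0064583)^−60) = $705.49.
Refinanced payment = 26,414.29 × 0.0050000 / (1 − (1+0.0050000)^−60) = $510.66.
Monthly savings = $705.49 − $510.66 = $194.83.
Break-even = $500.00 / $194.83 = 2.57 → 3 months.

3 months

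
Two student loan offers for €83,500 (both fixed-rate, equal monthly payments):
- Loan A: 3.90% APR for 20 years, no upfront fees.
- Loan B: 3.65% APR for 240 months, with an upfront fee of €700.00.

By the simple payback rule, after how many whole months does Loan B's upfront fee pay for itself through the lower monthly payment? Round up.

Loan A: at 3.90% the monthly rate is 0.0032500, so the payment is 83,500 × 0.0032500 / (1 − 1.0032500^−240) = €501.60.
Loan B: at 3.65% the monthly rate is 0.0030417, so the payment is 83,500 × 0.0030417 / (1 − 1.0030417^−240) = €490.73.
Monthly savings = €501.60 − €490.73 = €10.87.
Break-even = €700.00 / €10.87 = 64.40 → 65 months.

65 months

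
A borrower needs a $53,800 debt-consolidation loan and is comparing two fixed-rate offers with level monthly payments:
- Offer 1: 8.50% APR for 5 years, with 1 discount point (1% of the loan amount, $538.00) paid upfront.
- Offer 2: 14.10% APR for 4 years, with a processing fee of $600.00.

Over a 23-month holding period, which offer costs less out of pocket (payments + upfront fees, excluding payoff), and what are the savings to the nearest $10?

Offer 1 by $8,550

Offer 1: at 8.50% the monthly rate is 0.0070833, so the payment is 53,800 × 0.0070833 / (1 − 1.0070833^−60) = $1,103.79.
Offer 2: monthly rate = 14.1%/12 = 0.0117500; payment = 53,800 × 0.0117500 / (1 − (1+0.0117500)^−48) = $1,472.86.
Over 23 months: Offer 1 costs 23 × $1,103.79 + $538.00 = $25,925.17; Offer 2 costs 23 × $1,472.86 + $600.00 = $34,475.78.
Offer 1 is cheaper by $34,475.78 − $25,925.17 = $8,550.61.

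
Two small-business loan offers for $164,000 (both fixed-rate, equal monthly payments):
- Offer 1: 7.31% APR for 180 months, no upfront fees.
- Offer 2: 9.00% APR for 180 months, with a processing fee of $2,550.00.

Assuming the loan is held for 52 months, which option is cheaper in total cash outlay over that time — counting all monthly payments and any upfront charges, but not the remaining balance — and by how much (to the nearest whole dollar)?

Offer 1 by $10,909

Offer 1: monthly rate = 7.31%/12 = 0.0060917; payment = 164,000 × 0.0060917 / (1 − (1+0.0060917)^−180) = $1,502.65.
Offer 2: monthly rate = 9%/12 = 0.0075000; payment = 164,000 × 0.0075000 / (1 − (1+0.0075000)^−180) = $1,663.40.
Over 52 months: Offer 1 costs 52 × $1,502.65 = $78,137.80; Offer 2 costs 52 × $1,663.40 + $2,550.00 = $89,046.80.
Offer 1 is cheaper by $89,046.80 − $78,137.80 = $10,909.00.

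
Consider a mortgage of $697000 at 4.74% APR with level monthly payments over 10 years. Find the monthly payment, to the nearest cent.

$7,304.50

Monthly rate = 4.74%/12 = 0.0039500; payment = 697,000 × 0.0039500 / (1 − (1+0.0039500)^−120) = $7,304.50.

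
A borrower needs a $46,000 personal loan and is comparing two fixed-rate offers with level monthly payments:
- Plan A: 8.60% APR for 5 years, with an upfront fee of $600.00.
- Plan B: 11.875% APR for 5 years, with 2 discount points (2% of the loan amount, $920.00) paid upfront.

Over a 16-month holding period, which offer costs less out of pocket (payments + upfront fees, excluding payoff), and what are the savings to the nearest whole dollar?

Plan A: monthly rate = 8.6%/12 = 0.0071667; payment = 46,000 × 0.0071667 / (1 − (1+0.0071667)^−60) = $945.98.
Plan B: monthly rate = 11.875%/12 = 0.0098958; payment = 46,000 × 0.0098958 / (1 − (1+0.0098958)^−60) = $1,020.34.
Over 16 months: Plan A costs 16 × $945.98 + $600.00 = $15,735.68; Plan B costs 16 × $1,020.34 + $920.00 = $17,245.44.
Plan A is cheaper by $17,245.44 − $15,735.68 = $1,509.76.

Plan A by $1,510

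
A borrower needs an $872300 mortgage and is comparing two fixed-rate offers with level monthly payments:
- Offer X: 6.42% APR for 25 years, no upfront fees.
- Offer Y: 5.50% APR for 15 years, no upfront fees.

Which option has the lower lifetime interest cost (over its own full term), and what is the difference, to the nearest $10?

Offer Y by $470,950

Offer X: at 6.42% the monthly rate is 0.0053500, so the payment is 872,300 × 0.0053500 / (1 − 1.0053500^−300) = $5,846.30.
Total interest on Offer X = 300 × $5,846.30 − $872,300 = $881,590.00.
Offer Y: monthly rate = 5.5%/12 = 0.0045833; payment = 872,300 × 0.0045833 / (1 − (1+0.0045833)^−180) = $7,127.42.
Total interest on Offer Y = 180 × $7,127.42 − $872,300 = $410,635.60.
Offer Y is lower by $470,954.40.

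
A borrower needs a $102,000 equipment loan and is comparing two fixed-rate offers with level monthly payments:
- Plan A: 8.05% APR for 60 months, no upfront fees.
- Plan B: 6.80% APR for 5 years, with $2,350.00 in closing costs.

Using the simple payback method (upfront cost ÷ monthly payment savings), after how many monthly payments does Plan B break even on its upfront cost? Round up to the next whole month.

39 months

Plan A: at 8.05% the monthly rate is 0.0067083, so the payment is 102,000 × 0.0067083 / (1 − 1.0067083^−60) = $2,070.63.
Plan B: monthly rate = 6.8%/12 = 0.0056667; payment = 102,000 × 0.0056667 / (1 − (1+0.0056667)^−60) = $2,010.11.
Monthly savings = $2,070.63 − $2,010.11 = $60.52.
Break-even = $2,350.00 / $60.52 = 38.83 → 39 months.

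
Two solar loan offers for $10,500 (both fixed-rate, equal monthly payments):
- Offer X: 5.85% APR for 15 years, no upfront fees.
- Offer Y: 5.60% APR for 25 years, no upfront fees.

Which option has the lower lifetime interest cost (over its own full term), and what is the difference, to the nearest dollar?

Offer X: monthly rate = 5.85%/12 = 0.0048750; payment = 10,500 × 0.0048750 / (1 − (1+0.0048750)^−180) = $87.76.
Total interest on Offer X = 180 × $87.76 − $10,500 = $5,296.80.
Offer Y: monthly rate = 5.6%/12 = 0.0046667; payment = 10,500 × 0.0046667 / (1 − (1+0.0046667)^−300) = $65.11.
Total interest on Offer Y = 300 × $65.11 − $10,500 = $9,033.00.
Offer X is lower by $3,736.20.

Offer X by $3,736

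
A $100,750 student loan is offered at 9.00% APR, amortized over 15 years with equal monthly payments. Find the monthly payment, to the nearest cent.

Monthly rate = 9%/12 = 0.0075000; payment = 100,750 × 0.0075000 / (1 − (1+0.0075000)^−180) = $1,021.87.

$1,021.87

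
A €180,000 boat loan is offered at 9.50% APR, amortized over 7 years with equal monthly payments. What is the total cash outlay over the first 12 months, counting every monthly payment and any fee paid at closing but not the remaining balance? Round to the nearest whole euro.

Monthly rate = 9.5%/12 = 0.0079167; payment = 180,000 × 0.0079167 / (1 − (1+0.0079167)^−84) = €2,941.92.
Total outlay = 12 × €2,941.92 = €35,303.04.

€35,303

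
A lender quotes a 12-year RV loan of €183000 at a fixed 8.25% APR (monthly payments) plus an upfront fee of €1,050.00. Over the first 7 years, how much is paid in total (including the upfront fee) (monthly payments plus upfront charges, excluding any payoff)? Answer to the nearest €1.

Monthly rate = 8.25%/12 = 0.0068750; payment = 183,000 × 0.0068750 / (1 − (1+0.0068750)^−144) = €2,006.06.
Total outlay = 84 × €2,006.06 + €1,050.00 = €169,559.04.

€169,559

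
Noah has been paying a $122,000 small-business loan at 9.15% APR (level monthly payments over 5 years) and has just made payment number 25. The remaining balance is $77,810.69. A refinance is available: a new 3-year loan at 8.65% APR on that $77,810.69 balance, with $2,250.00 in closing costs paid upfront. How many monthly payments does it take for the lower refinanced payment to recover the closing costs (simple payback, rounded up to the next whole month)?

Current payment = 122,000 × 9.15%/12 / (1 − (1+0.0076250)^−60) = $2,541.41.
Refinanced payment = 77,810.69 × 0.0072083 / (1 − (1+0.0072083)^−36) = $2,461.70.
Monthly savings = $2,541.41 − $2,461.70 = $79.71.
Break-even = $2,250.00 / $79.71 = 28.23 → 29 months.

29 months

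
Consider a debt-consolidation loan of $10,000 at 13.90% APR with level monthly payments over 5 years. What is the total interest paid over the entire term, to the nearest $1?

Monthly rate = 13.9%/12 = 0.0115833; payment = 10,000 × 0.0115833 / (1 − (1+0.0115833)^−60) = $232.16.
Total paid = 60 × $232.16 = $13,929.60; interest = $13,929.60 − $10,000 = $3,929.60.

$3,930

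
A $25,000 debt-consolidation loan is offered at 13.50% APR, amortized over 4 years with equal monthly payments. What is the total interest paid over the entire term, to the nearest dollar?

$7,492

At 13.50% the monthly rate is 0.0112500, so the payment is 25,000 × 0.0112500 / (1 − 1.0112500^−48) = $676.91.
Total paid = 48 × $676.91 = $32,491.68; interest = $32,491.68 − $25,000 = $7,491.68.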